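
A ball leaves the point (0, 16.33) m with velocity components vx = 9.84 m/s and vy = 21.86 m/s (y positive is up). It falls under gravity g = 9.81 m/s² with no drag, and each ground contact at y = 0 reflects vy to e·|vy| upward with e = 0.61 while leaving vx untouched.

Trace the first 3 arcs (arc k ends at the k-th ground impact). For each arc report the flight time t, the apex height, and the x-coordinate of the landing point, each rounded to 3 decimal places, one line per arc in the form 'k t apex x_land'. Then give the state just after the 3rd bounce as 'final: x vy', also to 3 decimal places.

Arc 1: start y=16.330, vy=21.860 → t=5.108, apex=40.686, x_land=50.267, impact vy=-28.253
  bounce: vy ← 0.61·28.253 = 17.235
Arc 2: start y=0.000, vy=17.235 → t=3.514, apex=15.139, x_land=84.841, impact vy=-17.235
  bounce: vy ← 0.61·17.235 = 10.513
Arc 3: start y=0.000, vy=10.513 → t=2.143, apex=5.633, x_land=105.932, impact vy=-10.513
  bounce: vy ← 0.61·10.513 = 6.413

1 5.108 40.686 50.267
2 3.514 15.139 84.841
3 2.143 5.633 105.932
final: 105.932 6.413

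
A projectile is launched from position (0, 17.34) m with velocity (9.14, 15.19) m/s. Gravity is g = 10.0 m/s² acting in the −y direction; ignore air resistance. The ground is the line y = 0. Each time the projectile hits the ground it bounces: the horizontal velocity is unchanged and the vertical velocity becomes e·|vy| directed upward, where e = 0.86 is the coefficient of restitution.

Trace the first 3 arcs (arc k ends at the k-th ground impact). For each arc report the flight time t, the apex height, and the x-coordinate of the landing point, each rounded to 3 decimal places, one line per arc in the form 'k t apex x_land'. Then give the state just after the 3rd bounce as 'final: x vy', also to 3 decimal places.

1 3.922 28.877 35.849
2 4.134 21.357 73.629
3 3.555 15.796 106.120
final: 106.120 15.286

Arc 1: start y=17.340, vy=15.190 → t=3.922, apex=28.877, x_land=35.849, impact vy=-24.032
  bounce: vy ← 0.86·24.032 = 20.668
Arc 2: start y=0.000, vy=20.668 → t=4.134, apex=21.357, x_land=73.629, impact vy=-20.668
  bounce: vy ← 0.86·20.668 = 17.774
Arc 3: start y=0.000, vy=17.774 → t=3.555, apex=15.796, x_land=106.120, impact vy=-17.774
  bounce: vy ← 0.86·17.774 = 15.286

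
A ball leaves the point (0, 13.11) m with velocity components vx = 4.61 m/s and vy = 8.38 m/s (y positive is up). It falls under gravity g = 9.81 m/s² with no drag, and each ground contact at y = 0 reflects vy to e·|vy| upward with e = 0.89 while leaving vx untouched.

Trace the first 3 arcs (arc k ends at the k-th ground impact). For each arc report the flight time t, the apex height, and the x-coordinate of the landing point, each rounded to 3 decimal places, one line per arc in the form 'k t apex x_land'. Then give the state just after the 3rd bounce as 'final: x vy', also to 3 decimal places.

Arc 1: start y=13.110, vy=8.380 → t=2.699, apex=16.689, x_land=12.442, impact vy=-18.095
  bounce: vy ← 0.89·18.095 = 16.105
Arc 2: start y=0.000, vy=16.105 → t=3.283, apex=13.220, x_land=27.578, impact vy=-16.105
  bounce: vy ← 0.89·16.105 = 14.333
Arc 3: start y=0.000, vy=14.333 → t=2.922, apex=10.471, x_land=41.049, impact vy=-14.333
  bounce: vy ← 0.89·14.333 = 12.757

1 2.699 16.689 12.442
2 3.283 13.220 27.578
3 2.922 10.471 41.049
final: 41.049 12.757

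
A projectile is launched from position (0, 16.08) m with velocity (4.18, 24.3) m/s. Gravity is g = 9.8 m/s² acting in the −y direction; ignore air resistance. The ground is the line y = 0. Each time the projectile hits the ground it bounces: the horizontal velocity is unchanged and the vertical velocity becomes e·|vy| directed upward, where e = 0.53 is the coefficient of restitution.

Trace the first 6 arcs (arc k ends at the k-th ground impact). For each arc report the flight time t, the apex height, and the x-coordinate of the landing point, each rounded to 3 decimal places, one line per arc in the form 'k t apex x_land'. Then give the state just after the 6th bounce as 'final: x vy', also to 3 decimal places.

Arc 1: start y=16.080, vy=24.300 → t=5.550, apex=46.207, x_land=23.201, impact vy=-30.094
  bounce: vy ← 0.53·30.094 = 15.950
Arc 2: start y=0.000, vy=15.950 → t=3.255, apex=12.980, x_land=36.807, impact vy=-15.950
  bounce: vy ← 0.53·15.950 = 8.453
Arc 3: start y=0.000, vy=8.453 → t=1.725, apex=3.646, x_land=44.018, impact vy=-8.453
  bounce: vy ← 0.53·8.453 = 4.480
Arc 4: start y=0.000, vy=4.480 → t=0.914, apex=1.024, x_land=47.840, impact vy=-4.480
  bounce: vy ← 0.53·4.480 = 2.375
Arc 5: start y=0.000, vy=2.375 → t=0.485, apex=0.288, x_land=49.866, impact vy=-2.375
  bounce: vy ← 0.53·2.375 = 1.259
Arc 6: start y=0.000, vy=1.259 → t=0.257, apex=0.081, x_land=50.940, impact vy=-1.259
  bounce: vy ← 0.53·1.259 = 0.667

1 5.550 46.207 23.201
2 3.255 12.980 36.807
3 1.725 3.646 44.018
4 0.914 1.024 47.840
5 0.485 0.288 49.866
6 0.257 0.081 50.940
final: 50.940 0.667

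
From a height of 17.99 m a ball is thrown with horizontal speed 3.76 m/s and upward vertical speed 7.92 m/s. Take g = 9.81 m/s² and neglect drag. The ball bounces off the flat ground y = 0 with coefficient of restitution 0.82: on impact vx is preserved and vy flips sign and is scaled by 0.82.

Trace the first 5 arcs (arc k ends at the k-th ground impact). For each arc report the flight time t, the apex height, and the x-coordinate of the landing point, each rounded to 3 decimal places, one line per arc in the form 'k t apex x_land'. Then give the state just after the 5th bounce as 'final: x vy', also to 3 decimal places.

Arc 1: start y=17.990, vy=7.920 → t=2.886, apex=21.187, x_land=10.850, impact vy=-20.388
  bounce: vy ← 0.82·20.388 = 16.719
Arc 2: start y=0.000, vy=16.719 → t=3.408, apex=14.246, x_land=23.666, impact vy=-16.719
  bounce: vy ← 0.82·16.719 = 13.709
Arc 3: start y=0.000, vy=13.709 → t=2.795, apex=9.579, x_land=34.175, impact vy=-13.709
  bounce: vy ← 0.82·13.709 = 11.242
Arc 4: start y=0.000, vy=11.242 → t=2.292, apex=6.441, x_land=42.792, impact vy=-11.242
  bounce: vy ← 0.82·11.242 = 9.218
Arc 5: start y=0.000, vy=9.218 → t=1.879, apex=4.331, x_land=49.859, impact vy=-9.218
  bounce: vy ← 0.82·9.218 = 7.559

1 2.886 21.187 10.850
2 3.408 14.246 23.666
3 2.795 9.579 34.175
4 2.292 6.441 42.792
5 1.879 4.331 49.859
final: 49.859 7.559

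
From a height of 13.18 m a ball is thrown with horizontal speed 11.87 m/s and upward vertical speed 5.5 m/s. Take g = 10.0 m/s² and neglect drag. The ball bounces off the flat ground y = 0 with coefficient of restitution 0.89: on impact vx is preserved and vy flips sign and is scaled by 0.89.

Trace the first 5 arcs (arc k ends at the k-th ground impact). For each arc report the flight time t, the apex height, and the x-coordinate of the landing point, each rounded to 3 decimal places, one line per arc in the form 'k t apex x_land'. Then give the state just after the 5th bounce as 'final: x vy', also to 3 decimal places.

Arc 1: start y=13.180, vy=5.500 → t=2.264, apex=14.692, x_land=26.876, impact vy=-17.142
  bounce: vy ← 0.89·17.142 = 15.256
Arc 2: start y=0.000, vy=15.256 → t=3.051, apex=11.638, x_land=63.095, impact vy=-15.256
  bounce: vy ← 0.89·15.256 = 13.578
Arc 3: start y=0.000, vy=13.578 → t=2.716, apex=9.218, x_land=95.330, impact vy=-13.578
  bounce: vy ← 0.89·13.578 = 12.085
Arc 4: start y=0.000, vy=12.085 → t=2.417, apex=7.302, x_land=124.018, impact vy=-12.085
  bounce: vy ← 0.89·12.085 = 10.755
Arc 5: start y=0.000, vy=10.755 → t=2.151, apex=5.784, x_land=149.552, impact vy=-10.755
  bounce: vy ← 0.89·10.755 = 9.572

1 2.264 14.692 26.876
2 3.051 11.638 63.095
3 2.716 9.218 95.330
4 2.417 7.302 124.018
5 2.151 5.784 149.552
final: 149.552 9.572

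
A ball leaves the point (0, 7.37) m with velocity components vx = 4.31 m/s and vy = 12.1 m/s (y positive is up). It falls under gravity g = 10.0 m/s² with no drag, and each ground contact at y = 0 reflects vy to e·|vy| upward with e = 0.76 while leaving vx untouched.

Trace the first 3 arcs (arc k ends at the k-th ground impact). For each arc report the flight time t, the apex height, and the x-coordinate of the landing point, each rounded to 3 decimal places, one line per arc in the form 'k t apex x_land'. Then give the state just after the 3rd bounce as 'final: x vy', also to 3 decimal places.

1 2.924 14.691 12.603
2 2.605 8.485 23.832
3 1.980 4.901 32.366
final: 32.366 7.524

Arc 1: start y=7.370, vy=12.100 → t=2.924, apex=14.691, x_land=12.603, impact vy=-17.141
  bounce: vy ← 0.76·17.141 = 13.027
Arc 2: start y=0.000, vy=13.027 → t=2.605, apex=8.485, x_land=23.832, impact vy=-13.027
  bounce: vy ← 0.76·13.027 = 9.901
Arc 3: start y=0.000, vy=9.901 → t=1.980, apex=4.901, x_land=32.366, impact vy=-9.901
  bounce: vy ← 0.76·9.901 = 7.524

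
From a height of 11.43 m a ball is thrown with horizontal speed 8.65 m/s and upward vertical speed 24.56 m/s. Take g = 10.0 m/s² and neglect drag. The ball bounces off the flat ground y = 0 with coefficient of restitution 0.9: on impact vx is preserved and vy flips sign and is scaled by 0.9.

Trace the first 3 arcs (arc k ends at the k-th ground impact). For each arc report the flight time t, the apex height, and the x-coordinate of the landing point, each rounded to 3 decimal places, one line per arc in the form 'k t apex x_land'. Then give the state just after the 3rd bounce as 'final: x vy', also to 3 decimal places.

1 5.340 41.590 46.192
2 5.191 33.688 91.097
3 4.672 27.287 131.512
final: 131.512 21.025

Arc 1: start y=11.430, vy=24.560 → t=5.340, apex=41.590, x_land=46.192, impact vy=-28.841
  bounce: vy ← 0.9·28.841 = 25.957
Arc 2: start y=0.000, vy=25.957 → t=5.191, apex=33.688, x_land=91.097, impact vy=-25.957
  bounce: vy ← 0.9·25.957 = 23.361
Arc 3: start y=0.000, vy=23.361 → t=4.672, apex=27.287, x_land=131.512, impact vy=-23.361
  bounce: vy ← 0.9·23.361 = 21.025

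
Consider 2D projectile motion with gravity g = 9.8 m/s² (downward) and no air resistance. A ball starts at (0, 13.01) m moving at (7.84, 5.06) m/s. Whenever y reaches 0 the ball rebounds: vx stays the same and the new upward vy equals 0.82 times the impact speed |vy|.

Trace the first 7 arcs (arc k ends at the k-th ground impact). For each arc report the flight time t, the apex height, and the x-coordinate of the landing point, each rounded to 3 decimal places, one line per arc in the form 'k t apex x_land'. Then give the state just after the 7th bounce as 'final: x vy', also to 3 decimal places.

Arc 1: start y=13.010, vy=5.060 → t=2.226, apex=14.316, x_land=17.449, impact vy=-16.751
  bounce: vy ← 0.82·16.751 = 13.736
Arc 2: start y=0.000, vy=13.736 → t=2.803, apex=9.626, x_land=39.426, impact vy=-13.736
  bounce: vy ← 0.82·13.736 = 11.263
Arc 3: start y=0.000, vy=11.263 → t=2.299, apex=6.473, x_land=57.448, impact vy=-11.263
  bounce: vy ← 0.82·11.263 = 9.236
Arc 4: start y=0.000, vy=9.236 → t=1.885, apex=4.352, x_land=72.225, impact vy=-9.236
  bounce: vy ← 0.82·9.236 = 7.574
Arc 5: start y=0.000, vy=7.574 → t=1.546, apex=2.926, x_land=84.343, impact vy=-7.574
  bounce: vy ← 0.82·7.574 = 6.210
Arc 6: start y=0.000, vy=6.210 → t=1.267, apex=1.968, x_land=94.280, impact vy=-6.210
  bounce: vy ← 0.82·6.210 = 5.092
Arc 7: start y=0.000, vy=5.092 → t=1.039, apex=1.323, x_land=102.428, impact vy=-5.092
  bounce: vy ← 0.82·5.092 = 4.176

1 2.226 14.316 17.449
2 2.803 9.626 39.426
3 2.299 6.473 57.448
4 1.885 4.352 72.225
5 1.546 2.926 84.343
6 1.267 1.968 94.280
7 1.039 1.323 102.428
final: 102.428 4.176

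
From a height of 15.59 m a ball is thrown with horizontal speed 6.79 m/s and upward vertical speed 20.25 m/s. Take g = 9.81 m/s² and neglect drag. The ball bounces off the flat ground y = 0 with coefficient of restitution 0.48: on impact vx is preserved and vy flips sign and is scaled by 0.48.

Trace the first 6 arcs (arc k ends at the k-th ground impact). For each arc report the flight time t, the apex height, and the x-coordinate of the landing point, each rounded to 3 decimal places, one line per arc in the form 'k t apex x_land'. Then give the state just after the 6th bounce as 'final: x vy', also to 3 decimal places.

Arc 1: start y=15.590, vy=20.250 → t=4.792, apex=36.490, x_land=32.536, impact vy=-26.757
  bounce: vy ← 0.48·26.757 = 12.843
Arc 2: start y=0.000, vy=12.843 → t=2.618, apex=8.407, x_land=50.315, impact vy=-12.843
  bounce: vy ← 0.48·12.843 = 6.165
Arc 3: start y=0.000, vy=6.165 → t=1.257, apex=1.937, x_land=58.849, impact vy=-6.165
  bounce: vy ← 0.48·6.165 = 2.959
Arc 4: start y=0.000, vy=2.959 → t=0.603, apex=0.446, x_land=62.945, impact vy=-2.959
  bounce: vy ← 0.48·2.959 = 1.420
Arc 5: start y=0.000, vy=1.420 → t=0.290, apex=0.103, x_land=64.912, impact vy=-1.420
  bounce: vy ← 0.48·1.420 = 0.682
Arc 6: start y=0.000, vy=0.682 → t=0.139, apex=0.024, x_land=65.855, impact vy=-0.682
  bounce: vy ← 0.48·0.682 = 0.327

1 4.792 36.490 32.536
2 2.618 8.407 50.315
3 1.257 1.937 58.849
4 0.603 0.446 62.945
5 0.290 0.103 64.912
6 0.139 0.024 65.855
final: 65.855 0.327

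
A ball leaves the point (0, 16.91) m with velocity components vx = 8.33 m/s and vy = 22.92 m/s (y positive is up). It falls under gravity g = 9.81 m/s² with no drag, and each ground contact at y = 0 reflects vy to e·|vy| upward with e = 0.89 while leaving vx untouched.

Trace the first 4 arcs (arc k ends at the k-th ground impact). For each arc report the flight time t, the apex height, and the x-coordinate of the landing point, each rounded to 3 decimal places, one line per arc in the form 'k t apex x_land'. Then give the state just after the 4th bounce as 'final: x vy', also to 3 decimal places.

Arc 1: start y=16.910, vy=22.920 → t=5.321, apex=43.685, x_land=44.322, impact vy=-29.276
  bounce: vy ← 0.89·29.276 = 26.056
Arc 2: start y=0.000, vy=26.056 → t=5.312, apex=34.603, x_land=88.571, impact vy=-26.056
  bounce: vy ← 0.89·26.056 = 23.190
Arc 3: start y=0.000, vy=23.190 → t=4.728, apex=27.409, x_land=127.954, impact vy=-23.190
  bounce: vy ← 0.89·23.190 = 20.639
Arc 4: start y=0.000, vy=20.639 → t=4.208, apex=21.711, x_land=163.004, impact vy=-20.639
  bounce: vy ← 0.89·20.639 = 18.369

1 5.321 43.685 44.322
2 5.312 34.603 88.571
3 4.728 27.409 127.954
4 4.208 21.711 163.004
final: 163.004 18.369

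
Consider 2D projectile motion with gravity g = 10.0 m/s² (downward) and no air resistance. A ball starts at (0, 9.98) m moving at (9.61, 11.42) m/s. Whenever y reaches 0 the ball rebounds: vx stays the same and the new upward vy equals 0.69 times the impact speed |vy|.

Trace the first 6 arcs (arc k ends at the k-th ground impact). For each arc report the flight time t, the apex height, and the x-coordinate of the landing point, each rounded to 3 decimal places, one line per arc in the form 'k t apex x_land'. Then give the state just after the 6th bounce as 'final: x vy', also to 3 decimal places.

Arc 1: start y=9.980, vy=11.420 → t=2.959, apex=16.501, x_land=28.432, impact vy=-18.166
  bounce: vy ← 0.69·18.166 = 12.535
Arc 2: start y=0.000, vy=12.535 → t=2.507, apex=7.856, x_land=52.524, impact vy=-12.535
  bounce: vy ← 0.69·12.535 = 8.649
Arc 3: start y=0.000, vy=8.649 → t=1.730, apex=3.740, x_land=69.148, impact vy=-8.649
  bounce: vy ← 0.69·8.649 = 5.968
Arc 4: start y=0.000, vy=5.968 → t=1.194, apex=1.781, x_land=80.618, impact vy=-5.968
  bounce: vy ← 0.69·5.968 = 4.118
Arc 5: start y=0.000, vy=4.118 → t=0.824, apex=0.848, x_land=88.532, impact vy=-4.118
  bounce: vy ← 0.69·4.118 = 2.841
Arc 6: start y=0.000, vy=2.841 → t=0.568, apex=0.404, x_land=93.993, impact vy=-2.841
  bounce: vy ← 0.69·2.841 = 1.960

1 2.959 16.501 28.432
2 2.507 7.856 52.524
3 1.730 3.740 69.148
4 1.194 1.781 80.618
5 0.824 0.848 88.532
6 0.568 0.404 93.993
final: 93.993 1.960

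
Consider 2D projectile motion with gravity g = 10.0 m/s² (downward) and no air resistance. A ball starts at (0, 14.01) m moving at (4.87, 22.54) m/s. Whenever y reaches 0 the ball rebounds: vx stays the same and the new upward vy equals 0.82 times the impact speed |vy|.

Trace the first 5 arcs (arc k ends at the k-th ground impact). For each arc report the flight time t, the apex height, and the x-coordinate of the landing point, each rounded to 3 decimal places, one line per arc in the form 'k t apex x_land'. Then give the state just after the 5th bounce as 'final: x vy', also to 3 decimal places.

1 5.062 39.413 24.650
2 4.604 26.501 47.073
3 3.776 17.819 65.461
4 3.096 11.982 80.538
5 2.539 8.056 92.902
final: 92.902 10.409

Arc 1: start y=14.010, vy=22.540 → t=5.062, apex=39.413, x_land=24.650, impact vy=-28.076
  bounce: vy ← 0.82·28.076 = 23.022
Arc 2: start y=0.000, vy=23.022 → t=4.604, apex=26.501, x_land=47.073, impact vy=-23.022
  bounce: vy ← 0.82·23.022 = 18.878
Arc 3: start y=0.000, vy=18.878 → t=3.776, apex=17.819, x_land=65.461, impact vy=-18.878
  bounce: vy ← 0.82·18.878 = 15.480
Arc 4: start y=0.000, vy=15.480 → t=3.096, apex=11.982, x_land=80.538, impact vy=-15.480
  bounce: vy ← 0.82·15.480 = 12.694
Arc 5: start y=0.000, vy=12.694 → t=2.539, apex=8.056, x_land=92.902, impact vy=-12.694
  bounce: vy ← 0.82·12.694 = 10.409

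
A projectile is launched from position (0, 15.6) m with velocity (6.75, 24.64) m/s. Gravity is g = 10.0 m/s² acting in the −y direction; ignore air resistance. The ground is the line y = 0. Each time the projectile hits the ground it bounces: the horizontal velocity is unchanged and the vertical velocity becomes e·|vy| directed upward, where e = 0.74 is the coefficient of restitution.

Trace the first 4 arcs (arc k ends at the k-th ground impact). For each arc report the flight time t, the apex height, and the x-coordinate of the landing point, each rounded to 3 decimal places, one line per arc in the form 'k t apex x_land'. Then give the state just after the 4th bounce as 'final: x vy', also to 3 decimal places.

Arc 1: start y=15.600, vy=24.640 → t=5.496, apex=45.956, x_land=37.096, impact vy=-30.317
  bounce: vy ← 0.74·30.317 = 22.435
Arc 2: start y=0.000, vy=22.435 → t=4.487, apex=25.166, x_land=67.383, impact vy=-22.435
  bounce: vy ← 0.74·22.435 = 16.602
Arc 3: start y=0.000, vy=16.602 → t=3.320, apex=13.781, x_land=89.795, impact vy=-16.602
  bounce: vy ← 0.74·16.602 = 12.285
Arc 4: start y=0.000, vy=12.285 → t=2.457, apex=7.546, x_land=106.380, impact vy=-12.285
  bounce: vy ← 0.74·12.285 = 9.091

1 5.496 45.956 37.096
2 4.487 25.166 67.383
3 3.320 13.781 89.795
4 2.457 7.546 106.380
final: 106.380 9.091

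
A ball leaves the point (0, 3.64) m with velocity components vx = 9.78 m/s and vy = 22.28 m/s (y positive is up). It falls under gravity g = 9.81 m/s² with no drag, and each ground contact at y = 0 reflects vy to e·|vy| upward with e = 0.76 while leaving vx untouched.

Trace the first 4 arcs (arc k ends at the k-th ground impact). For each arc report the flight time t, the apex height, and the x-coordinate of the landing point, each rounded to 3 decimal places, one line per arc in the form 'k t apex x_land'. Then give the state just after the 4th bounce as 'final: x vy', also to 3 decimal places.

1 4.700 28.941 45.968
2 3.692 16.716 82.077
3 2.806 9.655 109.520
4 2.133 5.577 130.377
final: 130.377 7.950

Arc 1: start y=3.640, vy=22.280 → t=4.700, apex=28.941, x_land=45.968, impact vy=-23.829
  bounce: vy ← 0.76·23.829 = 18.110
Arc 2: start y=0.000, vy=18.110 → t=3.692, apex=16.716, x_land=82.077, impact vy=-18.110
  bounce: vy ← 0.76·18.110 = 13.764
Arc 3: start y=0.000, vy=13.764 → t=2.806, apex=9.655, x_land=109.520, impact vy=-13.764
  bounce: vy ← 0.76·13.764 = 10.460
Arc 4: start y=0.000, vy=10.460 → t=2.133, apex=5.577, x_land=130.377, impact vy=-10.460
  bounce: vy ← 0.76·10.460 = 7.950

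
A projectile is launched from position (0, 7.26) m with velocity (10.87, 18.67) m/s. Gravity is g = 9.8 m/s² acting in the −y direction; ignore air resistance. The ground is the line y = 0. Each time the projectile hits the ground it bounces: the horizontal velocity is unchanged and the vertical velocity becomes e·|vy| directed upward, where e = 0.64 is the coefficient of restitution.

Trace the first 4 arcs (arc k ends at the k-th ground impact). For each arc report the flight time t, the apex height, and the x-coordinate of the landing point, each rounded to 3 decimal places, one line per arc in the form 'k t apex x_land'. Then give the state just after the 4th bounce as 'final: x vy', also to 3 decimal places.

Arc 1: start y=7.260, vy=18.670 → t=4.166, apex=25.044, x_land=45.283, impact vy=-22.155
  bounce: vy ← 0.64·22.155 = 14.180
Arc 2: start y=0.000, vy=14.180 → t=2.894, apex=10.258, x_land=76.738, impact vy=-14.180
  bounce: vy ← 0.64·14.180 = 9.075
Arc 3: start y=0.000, vy=9.075 → t=1.852, apex=4.202, x_land=96.870, impact vy=-9.075
  bounce: vy ← 0.64·9.075 = 5.808
Arc 4: start y=0.000, vy=5.808 → t=1.185, apex=1.721, x_land=109.754, impact vy=-5.808
  bounce: vy ← 0.64·5.808 = 3.717

1 4.166 25.044 45.283
2 2.894 10.258 76.738
3 1.852 4.202 96.870
4 1.185 1.721 109.754
final: 109.754 3.717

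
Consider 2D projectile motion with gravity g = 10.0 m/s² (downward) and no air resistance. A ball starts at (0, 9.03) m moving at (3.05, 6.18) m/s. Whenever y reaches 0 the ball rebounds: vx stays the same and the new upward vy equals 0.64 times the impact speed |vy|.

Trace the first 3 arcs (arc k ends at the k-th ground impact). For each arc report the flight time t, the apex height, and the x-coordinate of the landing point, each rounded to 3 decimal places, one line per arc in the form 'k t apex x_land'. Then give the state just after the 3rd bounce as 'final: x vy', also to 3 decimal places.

1 2.097 10.940 6.396
2 1.893 4.481 12.171
3 1.212 1.835 15.867
final: 15.867 3.878

Arc 1: start y=9.030, vy=6.180 → t=2.097, apex=10.940, x_land=6.396, impact vy=-14.792
  bounce: vy ← 0.64·14.792 = 9.467
Arc 2: start y=0.000, vy=9.467 → t=1.893, apex=4.481, x_land=12.171, impact vy=-9.467
  bounce: vy ← 0.64·9.467 = 6.059
Arc 3: start y=0.000, vy=6.059 → t=1.212, apex=1.835, x_land=15.867, impact vy=-6.059
  bounce: vy ← 0.64·6.059 = 3.878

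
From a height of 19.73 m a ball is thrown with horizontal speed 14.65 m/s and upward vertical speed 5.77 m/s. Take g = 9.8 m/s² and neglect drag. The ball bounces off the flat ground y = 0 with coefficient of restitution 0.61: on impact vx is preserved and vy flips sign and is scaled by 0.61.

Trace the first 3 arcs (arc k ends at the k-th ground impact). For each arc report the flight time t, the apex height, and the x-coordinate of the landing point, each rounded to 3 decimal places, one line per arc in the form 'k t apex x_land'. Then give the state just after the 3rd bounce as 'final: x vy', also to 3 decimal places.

Arc 1: start y=19.730, vy=5.770 → t=2.680, apex=21.429, x_land=39.262, impact vy=-20.494
  bounce: vy ← 0.61·20.494 = 12.501
Arc 2: start y=0.000, vy=12.501 → t=2.551, apex=7.974, x_land=76.638, impact vy=-12.501
  bounce: vy ← 0.61·12.501 = 7.626
Arc 3: start y=0.000, vy=7.626 → t=1.556, apex=2.967, x_land=99.438, impact vy=-7.626
  bounce: vy ← 0.61·7.626 = 4.652

1 2.680 21.429 39.262
2 2.551 7.974 76.638
3 1.556 2.967 99.438
final: 99.438 4.652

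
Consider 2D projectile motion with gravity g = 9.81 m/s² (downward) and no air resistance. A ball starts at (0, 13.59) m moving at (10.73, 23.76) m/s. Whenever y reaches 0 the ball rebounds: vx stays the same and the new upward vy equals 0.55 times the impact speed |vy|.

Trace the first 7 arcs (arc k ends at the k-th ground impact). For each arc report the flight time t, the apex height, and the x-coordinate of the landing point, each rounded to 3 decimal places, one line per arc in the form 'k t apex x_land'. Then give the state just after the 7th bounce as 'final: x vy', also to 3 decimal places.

Arc 1: start y=13.590, vy=23.760 → t=5.361, apex=42.364, x_land=57.522, impact vy=-28.830
  bounce: vy ← 0.55·28.830 = 15.857
Arc 2: start y=0.000, vy=15.857 → t=3.233, apex=12.815, x_land=92.209, impact vy=-15.857
  bounce: vy ← 0.55·15.857 = 8.721
Arc 3: start y=0.000, vy=8.721 → t=1.778, apex=3.877, x_land=111.287, impact vy=-8.721
  bounce: vy ← 0.55·8.721 = 4.797
Arc 4: start y=0.000, vy=4.797 → t=0.978, apex=1.173, x_land=121.780, impact vy=-4.797
  bounce: vy ← 0.55·4.797 = 2.638
Arc 5: start y=0.000, vy=2.638 → t=0.538, apex=0.355, x_land=127.551, impact vy=-2.638
  bounce: vy ← 0.55·2.638 = 1.451
Arc 6: start y=0.000, vy=1.451 → t=0.296, apex=0.107, x_land=130.725, impact vy=-1.451
  bounce: vy ← 0.55·1.451 = 0.798
Arc 7: start y=0.000, vy=0.798 → t=0.163, apex=0.032, x_land=132.471, impact vy=-0.798
  bounce: vy ← 0.55·0.798 = 0.439

1 5.361 42.364 57.522
2 3.233 12.815 92.209
3 1.778 3.877 111.287
4 0.978 1.173 121.780
5 0.538 0.355 127.551
6 0.296 0.107 130.725
7 0.163 0.032 132.471
final: 132.471 0.439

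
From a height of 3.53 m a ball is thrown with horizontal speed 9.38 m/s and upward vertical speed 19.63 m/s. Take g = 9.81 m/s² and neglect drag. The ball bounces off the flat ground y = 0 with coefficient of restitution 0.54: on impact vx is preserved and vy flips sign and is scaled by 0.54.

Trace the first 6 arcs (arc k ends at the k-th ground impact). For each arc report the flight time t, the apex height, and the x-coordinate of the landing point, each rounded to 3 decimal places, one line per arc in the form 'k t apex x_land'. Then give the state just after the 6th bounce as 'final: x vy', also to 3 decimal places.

1 4.174 23.170 39.156
2 2.347 6.756 61.174
3 1.268 1.970 73.063
4 0.684 0.574 79.484
5 0.370 0.168 82.951
6 0.200 0.049 84.823
final: 84.823 0.529

Arc 1: start y=3.530, vy=19.630 → t=4.174, apex=23.170, x_land=39.156, impact vy=-21.321
  bounce: vy ← 0.54·21.321 = 11.513
Arc 2: start y=0.000, vy=11.513 → t=2.347, apex=6.756, x_land=61.174, impact vy=-11.513
  bounce: vy ← 0.54·11.513 = 6.217
Arc 3: start y=0.000, vy=6.217 → t=1.268, apex=1.970, x_land=73.063, impact vy=-6.217
  bounce: vy ← 0.54·6.217 = 3.357
Arc 4: start y=0.000, vy=3.357 → t=0.684, apex=0.574, x_land=79.484, impact vy=-3.357
  bounce: vy ← 0.54·3.357 = 1.813
Arc 5: start y=0.000, vy=1.813 → t=0.370, apex=0.168, x_land=82.951, impact vy=-1.813
  bounce: vy ← 0.54·1.813 = 0.979
Arc 6: start y=0.000, vy=0.979 → t=0.200, apex=0.049, x_land=84.823, impact vy=-0.979
  bounce: vy ← 0.54·0.979 = 0.529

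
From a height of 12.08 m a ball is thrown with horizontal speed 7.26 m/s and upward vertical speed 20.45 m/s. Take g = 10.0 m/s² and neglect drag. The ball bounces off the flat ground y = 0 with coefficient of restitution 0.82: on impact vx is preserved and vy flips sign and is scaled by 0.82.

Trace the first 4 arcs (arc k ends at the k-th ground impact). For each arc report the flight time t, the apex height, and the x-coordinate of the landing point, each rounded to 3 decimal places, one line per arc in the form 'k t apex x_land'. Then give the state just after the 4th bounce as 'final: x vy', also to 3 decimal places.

Arc 1: start y=12.080, vy=20.450 → t=4.614, apex=32.990, x_land=33.495, impact vy=-25.687
  bounce: vy ← 0.82·25.687 = 21.063
Arc 2: start y=0.000, vy=21.063 → t=4.213, apex=22.183, x_land=64.079, impact vy=-21.063
  bounce: vy ← 0.82·21.063 = 17.272
Arc 3: start y=0.000, vy=17.272 → t=3.454, apex=14.916, x_land=89.157, impact vy=-17.272
  bounce: vy ← 0.82·17.272 = 14.163
Arc 4: start y=0.000, vy=14.163 → t=2.833, apex=10.029, x_land=109.722, impact vy=-14.163
  bounce: vy ← 0.82·14.163 = 11.613

1 4.614 32.990 33.495
2 4.213 22.183 64.079
3 3.454 14.916 89.157
4 2.833 10.029 109.722
final: 109.722 11.613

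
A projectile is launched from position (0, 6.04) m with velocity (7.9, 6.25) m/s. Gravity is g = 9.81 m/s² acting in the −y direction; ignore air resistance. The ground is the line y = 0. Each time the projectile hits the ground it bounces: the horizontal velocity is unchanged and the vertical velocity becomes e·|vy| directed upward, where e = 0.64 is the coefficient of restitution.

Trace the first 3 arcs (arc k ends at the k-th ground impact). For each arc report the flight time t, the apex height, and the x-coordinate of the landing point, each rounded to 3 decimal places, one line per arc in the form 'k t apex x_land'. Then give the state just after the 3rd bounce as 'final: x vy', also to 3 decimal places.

Arc 1: start y=6.040, vy=6.250 → t=1.917, apex=8.031, x_land=15.142, impact vy=-12.553
  bounce: vy ← 0.64·12.553 = 8.034
Arc 2: start y=0.000, vy=8.034 → t=1.638, apex=3.289, x_land=28.081, impact vy=-8.034
  bounce: vy ← 0.64·8.034 = 5.142
Arc 3: start y=0.000, vy=5.142 → t=1.048, apex=1.347, x_land=36.362, impact vy=-5.142
  bounce: vy ← 0.64·5.142 = 3.291

1 1.917 8.031 15.142
2 1.638 3.289 28.081
3 1.048 1.347 36.362
final: 36.362 3.291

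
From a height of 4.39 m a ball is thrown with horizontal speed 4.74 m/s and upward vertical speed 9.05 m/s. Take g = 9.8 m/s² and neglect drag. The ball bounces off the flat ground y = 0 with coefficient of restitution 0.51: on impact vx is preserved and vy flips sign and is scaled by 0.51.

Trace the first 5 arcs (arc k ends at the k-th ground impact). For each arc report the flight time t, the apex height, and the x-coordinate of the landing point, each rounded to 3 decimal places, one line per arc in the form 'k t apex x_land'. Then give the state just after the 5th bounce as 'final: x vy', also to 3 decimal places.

Arc 1: start y=4.390, vy=9.050 → t=2.246, apex=8.569, x_land=10.645, impact vy=-12.959
  bounce: vy ← 0.51·12.959 = 6.609
Arc 2: start y=0.000, vy=6.609 → t=1.349, apex=2.229, x_land=17.039, impact vy=-6.609
  bounce: vy ← 0.51·6.609 = 3.371
Arc 3: start y=0.000, vy=3.371 → t=0.688, apex=0.580, x_land=20.300, impact vy=-3.371
  bounce: vy ← 0.51·3.371 = 1.719
Arc 4: start y=0.000, vy=1.719 → t=0.351, apex=0.151, x_land=21.962, impact vy=-1.719
  bounce: vy ← 0.51·1.719 = 0.877
Arc 5: start y=0.000, vy=0.877 → t=0.179, apex=0.039, x_land=22.811, impact vy=-0.877
  bounce: vy ← 0.51·0.877 = 0.447

1 2.246 8.569 10.645
2 1.349 2.229 17.039
3 0.688 0.580 20.300
4 0.351 0.151 21.962
5 0.179 0.039 22.811
final: 22.811 0.447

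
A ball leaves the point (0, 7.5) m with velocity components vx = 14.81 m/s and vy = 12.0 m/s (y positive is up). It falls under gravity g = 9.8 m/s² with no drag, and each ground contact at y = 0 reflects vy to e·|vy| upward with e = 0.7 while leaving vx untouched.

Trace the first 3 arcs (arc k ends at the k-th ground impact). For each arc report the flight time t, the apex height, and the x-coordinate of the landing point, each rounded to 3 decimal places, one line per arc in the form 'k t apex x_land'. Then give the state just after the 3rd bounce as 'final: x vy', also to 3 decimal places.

Arc 1: start y=7.500, vy=12.000 → t=2.965, apex=14.847, x_land=43.914, impact vy=-17.059
  bounce: vy ← 0.7·17.059 = 11.941
Arc 2: start y=0.000, vy=11.941 → t=2.437, apex=7.275, x_land=80.006, impact vy=-11.941
  bounce: vy ← 0.7·11.941 = 8.359
Arc 3: start y=0.000, vy=8.359 → t=1.706, apex=3.565, x_land=105.270, impact vy=-8.359
  bounce: vy ← 0.7·8.359 = 5.851

1 2.965 14.847 43.914
2 2.437 7.275 80.006
3 1.706 3.565 105.270
final: 105.270 5.851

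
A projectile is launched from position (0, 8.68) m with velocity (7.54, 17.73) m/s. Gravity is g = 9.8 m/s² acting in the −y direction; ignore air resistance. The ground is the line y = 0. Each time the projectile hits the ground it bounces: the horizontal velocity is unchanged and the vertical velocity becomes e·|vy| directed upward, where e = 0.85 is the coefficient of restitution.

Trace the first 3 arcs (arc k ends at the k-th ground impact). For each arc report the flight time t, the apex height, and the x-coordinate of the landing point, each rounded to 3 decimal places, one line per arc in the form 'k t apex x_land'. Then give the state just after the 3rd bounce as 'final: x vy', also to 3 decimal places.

Arc 1: start y=8.680, vy=17.730 → t=4.055, apex=24.718, x_land=30.576, impact vy=-22.011
  bounce: vy ← 0.85·22.011 = 18.709
Arc 2: start y=0.000, vy=18.709 → t=3.818, apex=17.859, x_land=59.366, impact vy=-18.709
  bounce: vy ← 0.85·18.709 = 15.903
Arc 3: start y=0.000, vy=15.903 → t=3.245, apex=12.903, x_land=83.837, impact vy=-15.903
  bounce: vy ← 0.85·15.903 = 13.517

1 4.055 24.718 30.576
2 3.818 17.859 59.366
3 3.245 12.903 83.837
final: 83.837 13.517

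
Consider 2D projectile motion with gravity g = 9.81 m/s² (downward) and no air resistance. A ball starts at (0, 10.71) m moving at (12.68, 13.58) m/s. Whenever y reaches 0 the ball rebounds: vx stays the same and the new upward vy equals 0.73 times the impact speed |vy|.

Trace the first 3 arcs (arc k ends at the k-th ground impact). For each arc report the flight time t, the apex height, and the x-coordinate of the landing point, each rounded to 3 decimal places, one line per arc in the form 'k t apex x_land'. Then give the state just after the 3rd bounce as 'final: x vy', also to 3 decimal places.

Arc 1: start y=10.710, vy=13.580 → t=3.409, apex=20.109, x_land=43.227, impact vy=-19.863
  bounce: vy ← 0.73·19.863 = 14.500
Arc 2: start y=0.000, vy=14.500 → t=2.956, apex=10.716, x_land=80.712, impact vy=-14.500
  bounce: vy ← 0.73·14.500 = 10.585
Arc 3: start y=0.000, vy=10.585 → t=2.158, apex=5.711, x_land=108.076, impact vy=-10.585
  bounce: vy ← 0.73·10.585 = 7.727

1 3.409 20.109 43.227
2 2.956 10.716 80.712
3 2.158 5.711 108.076
final: 108.076 7.727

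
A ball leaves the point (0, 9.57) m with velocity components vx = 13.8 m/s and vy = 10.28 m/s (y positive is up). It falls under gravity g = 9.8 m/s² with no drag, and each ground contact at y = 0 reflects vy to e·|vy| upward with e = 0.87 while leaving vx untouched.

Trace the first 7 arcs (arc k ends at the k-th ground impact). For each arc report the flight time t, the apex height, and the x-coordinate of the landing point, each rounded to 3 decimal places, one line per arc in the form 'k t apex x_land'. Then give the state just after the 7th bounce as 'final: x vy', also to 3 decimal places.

1 2.796 14.962 38.590
2 3.040 11.325 80.549
3 2.645 8.572 117.053
4 2.301 6.488 148.811
5 2.002 4.911 176.441
6 1.742 3.717 200.479
7 1.515 2.813 221.392
final: 221.392 6.460

Arc 1: start y=9.570, vy=10.280 → t=2.796, apex=14.962, x_land=38.590, impact vy=-17.125
  bounce: vy ← 0.87·17.125 = 14.898
Arc 2: start y=0.000, vy=14.898 → t=3.040, apex=11.325, x_land=80.549, impact vy=-14.898
  bounce: vy ← 0.87·14.898 = 12.962
Arc 3: start y=0.000, vy=12.962 → t=2.645, apex=8.572, x_land=117.053, impact vy=-12.962
  bounce: vy ← 0.87·12.962 = 11.277
Arc 4: start y=0.000, vy=11.277 → t=2.301, apex=6.488, x_land=148.811, impact vy=-11.277
  bounce: vy ← 0.87·11.277 = 9.811
Arc 5: start y=0.000, vy=9.811 → t=2.002, apex=4.911, x_land=176.441, impact vy=-9.811
  bounce: vy ← 0.87·9.811 = 8.535
Arc 6: start y=0.000, vy=8.535 → t=1.742, apex=3.717, x_land=200.479, impact vy=-8.535
  bounce: vy ← 0.87·8.535 = 7.426
Arc 7: start y=0.000, vy=7.426 → t=1.515, apex=2.813, x_land=221.392, impact vy=-7.426
  bounce: vy ← 0.87·7.426 = 6.460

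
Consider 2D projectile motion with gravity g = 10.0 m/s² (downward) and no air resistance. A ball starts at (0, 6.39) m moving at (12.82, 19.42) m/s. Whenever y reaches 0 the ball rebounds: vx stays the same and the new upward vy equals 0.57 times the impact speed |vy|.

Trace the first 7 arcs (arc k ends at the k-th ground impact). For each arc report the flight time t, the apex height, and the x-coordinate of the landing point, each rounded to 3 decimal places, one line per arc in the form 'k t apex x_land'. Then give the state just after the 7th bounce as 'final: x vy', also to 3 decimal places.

Arc 1: start y=6.390, vy=19.420 → t=4.189, apex=25.247, x_land=53.704, impact vy=-22.471
  bounce: vy ← 0.57·22.471 = 12.808
Arc 2: start y=0.000, vy=12.808 → t=2.562, apex=8.203, x_land=86.545, impact vy=-12.808
  bounce: vy ← 0.57·12.808 = 7.301
Arc 3: start y=0.000, vy=7.301 → t=1.460, apex=2.665, x_land=105.264, impact vy=-7.301
  bounce: vy ← 0.57·7.301 = 4.161
Arc 4: start y=0.000, vy=4.161 → t=0.832, apex=0.866, x_land=115.934, impact vy=-4.161
  bounce: vy ← 0.57·4.161 = 2.372
Arc 5: start y=0.000, vy=2.372 → t=0.474, apex=0.281, x_land=122.016, impact vy=-2.372
  bounce: vy ← 0.57·2.372 = 1.352
Arc 6: start y=0.000, vy=1.352 → t=0.270, apex=0.091, x_land=125.482, impact vy=-1.352
  bounce: vy ← 0.57·1.352 = 0.771
Arc 7: start y=0.000, vy=0.771 → t=0.154, apex=0.030, x_land=127.458, impact vy=-0.771
  bounce: vy ← 0.57·0.771 = 0.439

1 4.189 25.247 53.704
2 2.562 8.203 86.545
3 1.460 2.665 105.264
4 0.832 0.866 115.934
5 0.474 0.281 122.016
6 0.270 0.091 125.482
7 0.154 0.030 127.458
final: 127.458 0.439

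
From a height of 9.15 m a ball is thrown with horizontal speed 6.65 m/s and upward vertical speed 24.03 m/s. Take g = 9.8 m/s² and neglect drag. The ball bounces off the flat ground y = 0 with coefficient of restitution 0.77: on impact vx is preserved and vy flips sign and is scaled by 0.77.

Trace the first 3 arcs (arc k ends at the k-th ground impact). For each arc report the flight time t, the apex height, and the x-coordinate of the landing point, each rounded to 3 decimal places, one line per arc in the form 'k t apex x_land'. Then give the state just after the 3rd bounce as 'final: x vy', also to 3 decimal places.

1 5.259 38.611 34.973
2 4.323 22.893 63.721
3 3.329 13.573 85.857
final: 85.857 12.559

Arc 1: start y=9.150, vy=24.030 → t=5.259, apex=38.611, x_land=34.973, impact vy=-27.510
  bounce: vy ← 0.77·27.510 = 21.182
Arc 2: start y=0.000, vy=21.182 → t=4.323, apex=22.893, x_land=63.721, impact vy=-21.182
  bounce: vy ← 0.77·21.182 = 16.310
Arc 3: start y=0.000, vy=16.310 → t=3.329, apex=13.573, x_land=85.857, impact vy=-16.310
  bounce: vy ← 0.77·16.310 = 12.559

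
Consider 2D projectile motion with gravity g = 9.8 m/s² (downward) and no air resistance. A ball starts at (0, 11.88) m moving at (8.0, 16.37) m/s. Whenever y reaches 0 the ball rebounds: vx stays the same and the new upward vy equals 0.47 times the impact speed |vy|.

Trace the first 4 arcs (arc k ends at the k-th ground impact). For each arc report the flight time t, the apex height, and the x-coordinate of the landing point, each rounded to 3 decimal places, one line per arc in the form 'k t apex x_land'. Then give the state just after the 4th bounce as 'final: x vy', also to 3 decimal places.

Arc 1: start y=11.880, vy=16.370 → t=3.954, apex=25.552, x_land=31.632, impact vy=-22.379
  bounce: vy ← 0.47·22.379 = 10.518
Arc 2: start y=0.000, vy=10.518 → t=2.147, apex=5.645, x_land=48.804, impact vy=-10.518
  bounce: vy ← 0.47·10.518 = 4.944
Arc 3: start y=0.000, vy=4.944 → t=1.009, apex=1.247, x_land=56.876, impact vy=-4.944
  bounce: vy ← 0.47·4.944 = 2.323
Arc 4: start y=0.000, vy=2.323 → t=0.474, apex=0.275, x_land=60.669, impact vy=-2.323
  bounce: vy ← 0.47·2.323 = 1.092

1 3.954 25.552 31.632
2 2.147 5.645 48.804
3 1.009 1.247 56.876
4 0.474 0.275 60.669
final: 60.669 1.092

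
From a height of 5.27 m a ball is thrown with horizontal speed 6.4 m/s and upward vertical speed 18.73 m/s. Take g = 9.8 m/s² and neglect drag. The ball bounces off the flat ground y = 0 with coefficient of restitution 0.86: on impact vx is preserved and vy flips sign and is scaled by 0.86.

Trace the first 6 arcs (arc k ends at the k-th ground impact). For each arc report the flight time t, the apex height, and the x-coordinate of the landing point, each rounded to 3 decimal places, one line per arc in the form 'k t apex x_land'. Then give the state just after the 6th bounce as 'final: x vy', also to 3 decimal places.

1 4.086 23.169 26.148
2 3.740 17.136 50.085
3 3.216 12.673 70.670
4 2.766 9.373 88.374
5 2.379 6.932 103.599
6 2.046 5.127 116.692
final: 116.692 8.621

Arc 1: start y=5.270, vy=18.730 → t=4.086, apex=23.169, x_land=26.148, impact vy=-21.310
  bounce: vy ← 0.86·21.310 = 18.326
Arc 2: start y=0.000, vy=18.326 → t=3.740, apex=17.136, x_land=50.085, impact vy=-18.326
  bounce: vy ← 0.86·18.326 = 15.761
Arc 3: start y=0.000, vy=15.761 → t=3.216, apex=12.673, x_land=70.670, impact vy=-15.761
  bounce: vy ← 0.86·15.761 = 13.554
Arc 4: start y=0.000, vy=13.554 → t=2.766, apex=9.373, x_land=88.374, impact vy=-13.554
  bounce: vy ← 0.86·13.554 = 11.657
Arc 5: start y=0.000, vy=11.657 → t=2.379, apex=6.932, x_land=103.599, impact vy=-11.657
  bounce: vy ← 0.86·11.657 = 10.025
Arc 6: start y=0.000, vy=10.025 → t=2.046, apex=5.127, x_land=116.692, impact vy=-10.025
  bounce: vy ← 0.86·10.025 = 8.621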